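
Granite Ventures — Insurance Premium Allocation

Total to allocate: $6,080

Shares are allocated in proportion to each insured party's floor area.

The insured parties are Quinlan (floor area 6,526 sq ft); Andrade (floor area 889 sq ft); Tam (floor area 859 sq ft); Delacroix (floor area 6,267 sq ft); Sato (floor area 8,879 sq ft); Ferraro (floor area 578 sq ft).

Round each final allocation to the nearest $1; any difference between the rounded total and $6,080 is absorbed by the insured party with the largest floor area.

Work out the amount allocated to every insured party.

Quinlan: $1,653; Andrade: $225; Tam: $218; Delacroix: $1,588; Sato: $2,250; Ferraro: $146

Sum of floor area: 6,526 + 889 + 859 + 6,267 + 8,879 + 578 = 23,998.
Unrounded shares: Quinlan 1,653.39; Andrade 225.23; Tam 217.63; Delacroix 1,587.77; Sato 2,249.53; Ferraro 146.44.
Rounded to nearest $1: Quinlan $1,653; Andrade $225; Tam $218; Delacroix $1,588; Sato $2,250; Ferraro $146. Sum = $6,080.
Sum already equals the total — no adjustment.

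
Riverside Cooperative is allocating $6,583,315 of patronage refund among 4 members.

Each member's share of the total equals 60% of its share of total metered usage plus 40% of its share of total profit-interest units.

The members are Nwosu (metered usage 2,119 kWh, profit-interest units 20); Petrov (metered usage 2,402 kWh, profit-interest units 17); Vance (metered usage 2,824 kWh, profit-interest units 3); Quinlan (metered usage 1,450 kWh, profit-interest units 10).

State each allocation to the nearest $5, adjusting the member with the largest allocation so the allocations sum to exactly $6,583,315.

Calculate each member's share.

Nwosu: $2,005,010; Petrov: $1,974,110; Vance: $1,426,310; Quinlan: $1,177,885

Metered usage total 8,795; profit-interest units total 50.
Combined weights (60% metered usage + 40% profit-interest units): Nwosu 0.3046; Petrov 0.2999; Vance 0.2167; Quinlan 0.1789.
Unrounded shares: Nwosu 2,005,010.52; Petrov 1,974,111.24; Vance 1,426,307.57; Quinlan 1,177,885.67.
At nearest $5: Nwosu $2,005,010; Petrov $1,974,110; Vance $1,426,310; Quinlan $1,177,885. Sum = $6,583,315.
No rounding difference to absorb.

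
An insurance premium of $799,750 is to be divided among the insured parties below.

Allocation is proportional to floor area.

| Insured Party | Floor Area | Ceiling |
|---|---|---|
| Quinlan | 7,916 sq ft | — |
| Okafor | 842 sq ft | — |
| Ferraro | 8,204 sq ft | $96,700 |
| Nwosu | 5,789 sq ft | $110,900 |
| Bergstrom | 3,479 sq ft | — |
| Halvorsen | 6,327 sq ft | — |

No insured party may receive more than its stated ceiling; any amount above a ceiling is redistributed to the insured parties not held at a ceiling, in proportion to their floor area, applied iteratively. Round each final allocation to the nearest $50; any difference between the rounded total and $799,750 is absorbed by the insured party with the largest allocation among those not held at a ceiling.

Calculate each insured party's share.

Total floor area = 32,557.
Unconstrained shares: Quinlan 194,453.45; Okafor 20,683.40; Ferraro 201,528.06; Nwosu 142,204.53; Bergstrom 85,460.28; Halvorsen 155,420.29.
Held at cap: Ferraro ($96,700), Nwosu ($110,900); balance $592,150 reallocated over remaining floor area 18,564.
Remaining shares: Quinlan 252,502.66 → $252,500; Okafor 26,857.91 → $26,850; Bergstrom 110,972.30 → $110,950; Halvorsen 201,817.12 → $201,800.
Rounding difference +$50 applied to Quinlan → $252,550.

Quinlan: $252,550; Okafor: $26,850; Ferraro: $96,700; Nwosu: $110,900; Bergstrom: $110,950; Halvorsen: $201,800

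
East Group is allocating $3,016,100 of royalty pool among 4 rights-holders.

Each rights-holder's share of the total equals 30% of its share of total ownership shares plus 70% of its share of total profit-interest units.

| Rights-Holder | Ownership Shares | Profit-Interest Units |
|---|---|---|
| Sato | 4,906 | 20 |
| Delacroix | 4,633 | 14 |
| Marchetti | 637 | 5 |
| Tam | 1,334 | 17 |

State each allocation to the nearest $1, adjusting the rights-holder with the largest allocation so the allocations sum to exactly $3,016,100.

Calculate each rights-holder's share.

Sato: $1,139,699 · Delacroix: $892,029 · Marchetti: $238,582 · Tam: $745,790

Totals — ownership shares 11,510, profit-interest units 56.
Composite weights (30% ownership shares + 70% profit-interest units): Sato 0.3779; Delacroix 0.2958; Marchetti 0.0791; Tam 0.2473.
Pro-rata amounts: Sato 1,139,697.98; Delacroix 892,029.26; Marchetti 238,582.42; Tam 745,790.34.
After rounding ($1): Sato $1,139,698; Delacroix $892,029; Marchetti $238,582; Tam $745,790. Sum = $3,016,099.
Difference $3,016,100 − $3,016,099 = +$1 applied to largest allocation (Sato): Sato becomes $1,139,699.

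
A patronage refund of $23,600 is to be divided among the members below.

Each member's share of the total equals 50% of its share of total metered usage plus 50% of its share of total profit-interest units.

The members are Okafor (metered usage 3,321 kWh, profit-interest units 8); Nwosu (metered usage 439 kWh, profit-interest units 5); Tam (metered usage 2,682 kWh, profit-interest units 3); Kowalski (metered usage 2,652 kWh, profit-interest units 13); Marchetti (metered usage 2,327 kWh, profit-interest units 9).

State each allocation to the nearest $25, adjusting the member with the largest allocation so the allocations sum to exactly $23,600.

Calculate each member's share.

Okafor: $5,925 | Nwosu: $2,000 | Tam: $3,700 | Kowalski: $6,775 | Marchetti: $5,200

Totals — metered usage 11,421, profit-interest units 38.
Blended shares (50% metered usage + 50% profit-interest units): Okafor 0.2507; Nwosu 0.0850; Tam 0.1569; Kowalski 0.2872; Marchetti 0.2203.
Pro-rata amounts: Okafor 5,915.42; Nwosu 2,006.20; Tam 3,702.58; Kowalski 6,776.85; Marchetti 5,198.96.
At nearest $25: Okafor $5,925; Nwosu $2,000; Tam $3,700; Kowalski $6,775; Marchetti $5,200. Sum = $23,600.
No rounding difference to absorb.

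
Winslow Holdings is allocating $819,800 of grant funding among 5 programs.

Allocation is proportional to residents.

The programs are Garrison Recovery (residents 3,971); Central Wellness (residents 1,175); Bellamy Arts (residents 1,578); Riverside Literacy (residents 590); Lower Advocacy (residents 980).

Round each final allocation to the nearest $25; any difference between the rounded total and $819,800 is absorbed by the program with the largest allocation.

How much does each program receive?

Combined residents = 8,294.
Proportional shares: Garrison Recovery 3,971/8,294 × $819,800 = 392,503.71; Central Wellness 1,175/8,294 × $819,800 = 116,139.98; Bellamy Arts 1,578/8,294 × $819,800 = 155,973.52; Riverside Literacy 590/8,294 × $819,800 = 58,317.10; Lower Advocacy 980/8,294 × $819,800 = 96,865.69.
Rounded to nearest $25: Garrison Recovery $392,500; Central Wellness $116,150; Bellamy Arts $155,975; Riverside Literacy $58,325; Lower Advocacy $96,875. Sum = $819,825.
Difference $819,800 − $819,825 = −$25 applied to largest allocation (Garrison Recovery): Garrison Recovery becomes $392,475.

Garrison Recovery: $392,475; Central Wellness: $116,150; Bellamy Arts: $155,975; Riverside Literacy: $58,325; Lower Advocacy: $96,875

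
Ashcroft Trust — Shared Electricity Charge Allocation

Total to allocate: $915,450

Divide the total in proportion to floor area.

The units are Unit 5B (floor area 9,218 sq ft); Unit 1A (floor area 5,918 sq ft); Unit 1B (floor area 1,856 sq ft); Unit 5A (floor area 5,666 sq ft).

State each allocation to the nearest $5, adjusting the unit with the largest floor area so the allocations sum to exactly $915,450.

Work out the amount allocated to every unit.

Unit 5B: $372,430; Unit 1A: $239,105; Unit 1B: $74,990; Unit 5A: $228,925

Combined floor area = 22,658.
Raw shares: Unit 5B 9,218/22,658 × $915,450 = 372,434.38; Unit 1A 5,918/22,658 × $915,450 = 239,104.65; Unit 1B 1,856/22,658 × $915,450 = 74,987.87; Unit 5A 5,666/22,658 × $915,450 = 228,923.10.
Rounded to nearest $5: Unit 5B $372,435; Unit 1A $239,105; Unit 1B $74,990; Unit 5A $228,925. Sum = $915,455.
Difference $915,450 − $915,455 = −$5 applied to largest floor area (Unit 5B): Unit 5B becomes $372,430.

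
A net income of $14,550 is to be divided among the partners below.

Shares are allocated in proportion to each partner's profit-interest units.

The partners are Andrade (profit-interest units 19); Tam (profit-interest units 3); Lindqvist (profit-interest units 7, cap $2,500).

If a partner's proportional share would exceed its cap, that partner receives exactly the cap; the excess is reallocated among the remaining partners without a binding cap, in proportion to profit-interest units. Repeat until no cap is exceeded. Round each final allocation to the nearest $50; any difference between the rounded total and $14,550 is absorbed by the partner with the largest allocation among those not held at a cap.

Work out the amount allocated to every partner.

Combined profit-interest units = 29.
Unconstrained shares: Andrade 9,532.76; Tam 1,505.17; Lindqvist 3,512.07.
Capped: Lindqvist ($2,500); remaining pool $12,050 reallocated over remaining profit-interest units 22.
Redistributed shares: Andrade 10,406.82 → $10,400; Tam 1,643.18 → $1,650.

Andrade: $10,400; Tam: $1,650; Lindqvist: $2,500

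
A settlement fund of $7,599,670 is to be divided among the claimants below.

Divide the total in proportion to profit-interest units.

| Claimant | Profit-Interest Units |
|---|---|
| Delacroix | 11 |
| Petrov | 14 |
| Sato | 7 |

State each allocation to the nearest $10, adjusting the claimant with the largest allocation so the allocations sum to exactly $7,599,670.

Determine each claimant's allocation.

Total profit-interest units = 32.
Raw shares: Delacroix 11/32 × $7,599,670 = 2,612,386.56; Petrov 14/32 × $7,599,670 = 3,324,855.62; Sato 7/32 × $7,599,670 = 1,662,427.81.
Rounded to nearest $10: Delacroix $2,612,390; Petrov $3,324,860; Sato $1,662,430. Sum = $7,599,680.
Difference $7,599,670 − $7,599,680 = −$10 applied to largest allocation (Petrov): Petrov becomes $3,324,850.

Delacroix: $2,612,390 | Petrov: $3,324,850 | Sato: $1,662,430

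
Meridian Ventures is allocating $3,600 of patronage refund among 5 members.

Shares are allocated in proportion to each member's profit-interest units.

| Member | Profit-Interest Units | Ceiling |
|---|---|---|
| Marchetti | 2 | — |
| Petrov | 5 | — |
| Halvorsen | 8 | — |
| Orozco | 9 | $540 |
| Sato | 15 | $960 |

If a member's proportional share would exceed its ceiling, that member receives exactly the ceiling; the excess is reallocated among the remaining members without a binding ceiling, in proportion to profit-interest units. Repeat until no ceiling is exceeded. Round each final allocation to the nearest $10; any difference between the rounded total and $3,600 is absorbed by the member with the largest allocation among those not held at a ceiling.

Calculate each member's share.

Marchetti: $280 · Petrov: $700 · Halvorsen: $1,120 · Orozco: $540 · Sato: $960

Profit-interest units total: 39.
Proportional shares (ignoring caps): Marchetti 184.62; Petrov 461.54; Halvorsen 738.46; Orozco 830.77; Sato 1,384.62.
Cap binds for Orozco ($540), Sato ($960); remaining pool $2,100 reallocated over remaining profit-interest units 15.
Remaining shares: Marchetti 280.00 → $280; Petrov 700.00 → $700; Halvorsen 1,120.00 → $1,120.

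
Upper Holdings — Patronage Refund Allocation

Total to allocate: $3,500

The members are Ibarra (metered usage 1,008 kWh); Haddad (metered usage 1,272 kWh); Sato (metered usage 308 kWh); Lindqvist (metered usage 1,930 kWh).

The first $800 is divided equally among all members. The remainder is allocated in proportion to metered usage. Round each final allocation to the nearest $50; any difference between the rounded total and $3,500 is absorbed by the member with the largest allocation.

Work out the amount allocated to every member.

Equal tier: $800 ÷ 4 = $200 apiece.
Remainder $2,700 by metered usage (total 4,518): Ibarra 602.39 → $600; Haddad 760.16 → $750; Sato 184.06 → $200; Lindqvist 1,153.39 → $1,150.
Totals: Ibarra $200 + $600 = $800; Haddad $200 + $750 = $950; Sato $200 + $200 = $400; Lindqvist $200 + $1,150 = $1,350.

Ibarra: $800 · Haddad: $950 · Sato: $400 · Lindqvist: $1,350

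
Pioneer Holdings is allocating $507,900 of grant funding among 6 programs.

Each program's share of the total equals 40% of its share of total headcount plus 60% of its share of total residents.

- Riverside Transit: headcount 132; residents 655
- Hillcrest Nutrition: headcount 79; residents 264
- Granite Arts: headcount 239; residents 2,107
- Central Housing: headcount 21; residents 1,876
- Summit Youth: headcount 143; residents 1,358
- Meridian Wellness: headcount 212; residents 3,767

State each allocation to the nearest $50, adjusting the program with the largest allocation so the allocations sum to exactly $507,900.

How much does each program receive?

Riverside Transit: $52,350; Hillcrest Nutrition: $27,450; Granite Arts: $122,800; Central Housing: $62,200; Summit Youth: $76,450; Meridian Wellness: $166,650

Headcount total 826; residents total 10,027.
Composite weights (40% headcount + 60% residents): Riverside Transit 0.1031; Hillcrest Nutrition 0.0541; Granite Arts 0.2418; Central Housing 0.1224; Summit Youth 0.1505; Meridian Wellness 0.3281.
Pro-rata amounts: Riverside Transit 52,372.97; Hillcrest Nutrition 27,454.03; Granite Arts 122,819.40; Central Housing 62,180.37; Summit Youth 76,444.02; Meridian Wellness 166,629.20.
At nearest $50: Riverside Transit $52,350; Hillcrest Nutrition $27,450; Granite Arts $122,800; Central Housing $62,200; Summit Youth $76,450; Meridian Wellness $166,650. Sum = $507,900.
No rounding difference to absorb.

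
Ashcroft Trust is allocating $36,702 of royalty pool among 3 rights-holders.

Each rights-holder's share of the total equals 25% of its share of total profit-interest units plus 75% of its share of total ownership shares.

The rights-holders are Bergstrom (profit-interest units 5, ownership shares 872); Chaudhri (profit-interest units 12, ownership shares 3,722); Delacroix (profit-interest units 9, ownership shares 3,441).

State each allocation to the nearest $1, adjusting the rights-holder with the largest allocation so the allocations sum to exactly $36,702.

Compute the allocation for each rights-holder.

Totals — profit-interest units 26, ownership shares 8,035.
Blended shares (25% profit-interest units + 75% ownership shares): Bergstrom 0.1295; Chaudhri 0.4628; Delacroix 0.4077.
Unrounded shares: Bergstrom 4,751.84; Chaudhri 16,985.77; Delacroix 14,964.40.
Rounded to nearest $1: Bergstrom $4,752; Chaudhri $16,986; Delacroix $14,964. Sum = $36,702.
Rounded total matches; no reconciliation needed.

Bergstrom: $4,752; Chaudhri: $16,986; Delacroix: $14,964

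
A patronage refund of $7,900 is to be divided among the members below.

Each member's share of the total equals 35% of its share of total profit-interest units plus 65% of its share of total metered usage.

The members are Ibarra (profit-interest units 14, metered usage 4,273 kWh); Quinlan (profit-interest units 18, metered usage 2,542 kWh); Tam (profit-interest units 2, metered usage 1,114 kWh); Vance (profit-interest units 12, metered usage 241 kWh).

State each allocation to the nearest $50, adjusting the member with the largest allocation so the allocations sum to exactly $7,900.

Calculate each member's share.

Totals — profit-interest units 46, metered usage 8,170.
Composite weights (35% profit-interest units + 65% metered usage): Ibarra 0.4465; Quinlan 0.3392; Tam 0.1038; Vance 0.1105.
Proportional shares: Ibarra 3,527.18; Quinlan 2,679.65; Tam 820.39; Vance 872.78.
Rounded to nearest $50: Ibarra $3,550; Quinlan $2,700; Tam $800; Vance $850. Sum = $7,900.
Sum already equals the total — no adjustment.

Ibarra: $3,550 · Quinlan: $2,700 · Tam: $800 · Vance: $850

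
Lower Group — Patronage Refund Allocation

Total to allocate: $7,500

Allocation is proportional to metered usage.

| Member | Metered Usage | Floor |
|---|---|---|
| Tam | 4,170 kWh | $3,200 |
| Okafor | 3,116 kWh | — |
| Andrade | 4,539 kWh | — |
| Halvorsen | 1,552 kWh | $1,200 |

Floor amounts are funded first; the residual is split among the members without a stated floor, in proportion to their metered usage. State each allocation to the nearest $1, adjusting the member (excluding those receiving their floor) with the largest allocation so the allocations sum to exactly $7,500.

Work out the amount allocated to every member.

Tam: $3,200 · Okafor: $1,262 · Andrade: $1,838 · Halvorsen: $1,200

Guaranteed amounts: Tam $3,200; Halvorsen $1,200. Balance $3,100.
Balance split over remaining metered usage 7,655: Okafor 1,261.87 → $1,262; Andrade 1,838.13 → $1,838.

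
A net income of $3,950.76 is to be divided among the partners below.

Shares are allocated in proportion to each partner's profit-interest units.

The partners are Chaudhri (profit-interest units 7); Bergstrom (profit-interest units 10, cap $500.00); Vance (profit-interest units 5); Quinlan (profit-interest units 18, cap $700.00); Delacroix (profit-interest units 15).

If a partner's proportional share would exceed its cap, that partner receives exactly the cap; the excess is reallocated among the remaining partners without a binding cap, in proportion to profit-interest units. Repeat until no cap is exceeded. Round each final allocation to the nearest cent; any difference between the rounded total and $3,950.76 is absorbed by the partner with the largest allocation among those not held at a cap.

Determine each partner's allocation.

Chaudhri: $713.16; Bergstrom: $500.00; Vance: $509.40; Quinlan: $700.00; Delacroix: $1,528.20

Sum of profit-interest units: 55.
Unconstrained shares: Chaudhri 502.8240; Bergstrom 718.3200; Vance 359.1600; Quinlan 1,292.9760; Delacroix 1,077.4800.
Cap binds for Bergstrom ($500.00), Quinlan ($700.00); balance $2,750.76 reallocated over remaining profit-interest units 27.
Shares after redistribution: Chaudhri 713.1600 → $713.16; Vance 509.4000 → $509.40; Delacroix 1,528.2000 → $1,528.20.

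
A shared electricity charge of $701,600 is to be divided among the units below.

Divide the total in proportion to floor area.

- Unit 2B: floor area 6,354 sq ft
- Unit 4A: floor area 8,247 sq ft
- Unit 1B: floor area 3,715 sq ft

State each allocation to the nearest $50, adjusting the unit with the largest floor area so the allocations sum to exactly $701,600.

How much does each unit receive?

Unit 2B: $243,400; Unit 4A: $315,900; Unit 1B: $142,300

Combined floor area = 6,354 + 8,247 + 3,715 = 18,316.
Proportional shares: Unit 2B 243,391.92; Unit 4A 315,903.87; Unit 1B 142,304.21.
At nearest $50: Unit 2B $243,400; Unit 4A $315,900; Unit 1B $142,300. Sum = $701,600.
No rounding difference to absorb.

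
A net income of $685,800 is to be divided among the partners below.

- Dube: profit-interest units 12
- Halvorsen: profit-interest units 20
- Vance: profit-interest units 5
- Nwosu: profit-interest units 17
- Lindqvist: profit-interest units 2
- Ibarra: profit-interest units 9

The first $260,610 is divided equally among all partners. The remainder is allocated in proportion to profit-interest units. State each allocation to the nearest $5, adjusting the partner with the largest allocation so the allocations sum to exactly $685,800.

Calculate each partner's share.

Dube: $121,930; Halvorsen: $174,265; Vance: $76,140; Nwosu: $154,640; Lindqvist: $56,520; Ibarra: $102,305

$260,610 shared equally gives $43,435 per partner.
Remainder $425,190 by profit-interest units (total 65): Dube 78,496.62 → $78,495; Halvorsen 130,827.69 → $130,830; Vance 32,706.92 → $32,705; Nwosu 111,203.54 → $111,205; Lindqvist 13,082.77 → $13,085; Ibarra 58,872.46 → $58,870.
Totals: Dube $43,435 + $78,495 = $121,930; Halvorsen $43,435 + $130,830 = $174,265; Vance $43,435 + $32,705 = $76,140; Nwosu $43,435 + $111,205 = $154,640; Lindqvist $43,435 + $13,085 = $56,520; Ibarra $43,435 + $58,870 = $102,305.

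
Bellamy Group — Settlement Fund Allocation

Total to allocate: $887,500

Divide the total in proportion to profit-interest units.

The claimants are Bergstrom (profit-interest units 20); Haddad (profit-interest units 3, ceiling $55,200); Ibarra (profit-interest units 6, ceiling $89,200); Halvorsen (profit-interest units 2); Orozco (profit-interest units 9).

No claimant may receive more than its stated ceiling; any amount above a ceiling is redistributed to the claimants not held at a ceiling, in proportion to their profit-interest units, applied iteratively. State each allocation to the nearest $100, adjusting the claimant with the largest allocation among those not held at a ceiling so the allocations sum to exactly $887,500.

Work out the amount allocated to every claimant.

Sum of profit-interest units: 40.
Pro-rata shares before constraints: Bergstrom 443,750.00; Haddad 66,562.50; Ibarra 133,125.00; Halvorsen 44,375.00; Orozco 199,687.50.
Held at cap: Haddad ($55,200), Ibarra ($89,200); remaining pool $743,100 reallocated over remaining profit-interest units 31.
Remaining shares: Bergstrom 479,419.35 → $479,400; Halvorsen 47,941.94 → $47,900; Orozco 215,738.71 → $215,700.
Rounding difference +$100 applied to Bergstrom → $479,500.

Bergstrom: $479,500 · Haddad: $55,200 · Ibarra: $89,200 · Halvorsen: $47,900 · Orozco: $215,700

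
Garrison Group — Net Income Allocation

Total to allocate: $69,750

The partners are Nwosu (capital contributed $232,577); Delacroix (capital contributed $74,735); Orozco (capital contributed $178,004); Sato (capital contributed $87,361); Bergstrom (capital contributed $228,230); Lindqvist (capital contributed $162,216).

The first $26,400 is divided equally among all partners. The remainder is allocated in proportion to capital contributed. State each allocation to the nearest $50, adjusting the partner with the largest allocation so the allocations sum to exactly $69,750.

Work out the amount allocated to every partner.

Nwosu: $14,900 · Delacroix: $7,750 · Orozco: $12,400 · Sato: $8,350 · Bergstrom: $14,650 · Lindqvist: $11,700

First tranche $26,400 split equally: $4,400 each.
Remainder $43,350 by capital contributed (total 963,123): Nwosu 10,468.25 → $10,450; Delacroix 3,363.81 → $3,350; Orozco 8,011.93 → $8,000; Sato 3,932.10 → $3,950; Bergstrom 10,272.59 → $10,250; Lindqvist 7,301.31 → $7,300.
Rounding difference +$50 on remainder applied to Nwosu.
Totals: Nwosu $4,400 + $10,500 = $14,900; Delacroix $4,400 + $3,350 = $7,750; Orozco $4,400 + $8,000 = $12,400; Sato $4,400 + $3,950 = $8,350; Bergstrom $4,400 + $10,250 = $14,650; Lindqvist $4,400 + $7,300 = $11,700.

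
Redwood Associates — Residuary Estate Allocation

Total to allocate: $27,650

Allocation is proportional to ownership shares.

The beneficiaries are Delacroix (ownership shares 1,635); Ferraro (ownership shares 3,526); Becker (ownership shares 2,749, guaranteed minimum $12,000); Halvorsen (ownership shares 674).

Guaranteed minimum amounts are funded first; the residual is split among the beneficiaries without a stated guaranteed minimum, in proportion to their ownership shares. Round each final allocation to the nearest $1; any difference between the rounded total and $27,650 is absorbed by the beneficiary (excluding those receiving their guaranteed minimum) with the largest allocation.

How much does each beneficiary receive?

Minimums first: Becker $12,000. Balance $15,650.
Balance split over remaining ownership shares 5,835: Delacroix 4,385.22 → $4,385; Ferraro 9,457.05 → $9,457; Halvorsen 1,807.73 → $1,808.

Delacroix: $4,385 | Ferraro: $9,457 | Becker: $12,000 | Halvorsen: $1,808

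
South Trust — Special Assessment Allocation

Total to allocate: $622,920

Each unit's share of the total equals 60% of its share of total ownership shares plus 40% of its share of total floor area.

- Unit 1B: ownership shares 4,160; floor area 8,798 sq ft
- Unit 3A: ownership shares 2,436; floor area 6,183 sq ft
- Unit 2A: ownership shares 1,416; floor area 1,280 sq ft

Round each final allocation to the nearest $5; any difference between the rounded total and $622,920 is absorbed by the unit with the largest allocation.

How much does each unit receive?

Unit 1B: $328,870; Unit 3A: $208,380; Unit 2A: $85,670

Ownership shares total 8,012; floor area total 16,261.
Blended shares (60% ownership shares + 40% floor area): Unit 1B 0.5280; Unit 3A 0.3345; Unit 2A 0.1375.
Pro-rata amounts: Unit 1B 328,872.08; Unit 3A 208,379.40; Unit 2A 85,668.52.
After rounding ($5): Unit 1B $328,870; Unit 3A $208,380; Unit 2A $85,670. Sum = $622,920.
No rounding difference to absorb.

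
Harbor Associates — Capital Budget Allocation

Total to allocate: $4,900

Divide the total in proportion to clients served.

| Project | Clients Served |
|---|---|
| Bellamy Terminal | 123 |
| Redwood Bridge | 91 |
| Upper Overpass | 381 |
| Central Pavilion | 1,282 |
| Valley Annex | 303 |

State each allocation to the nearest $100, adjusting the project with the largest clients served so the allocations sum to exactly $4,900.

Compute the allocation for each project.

Combined clients served = 2,180.
Proportional shares: Bellamy Terminal 123/2,180 × $4,900 = 276.47; Redwood Bridge 91/2,180 × $4,900 = 204.54; Upper Overpass 381/2,180 × $4,900 = 856.38; Central Pavilion 1,282/2,180 × $4,900 = 2,881.56; Valley Annex 303/2,180 × $4,900 = 681.06.
After rounding ($100): Bellamy Terminal $300; Redwood Bridge $200; Upper Overpass $900; Central Pavilion $2,900; Valley Annex $700. Sum = $5,000.
Difference $4,900 − $5,000 = −$100 applied to largest clients served (Central Pavilion): Central Pavilion becomes $2,800.

Bellamy Terminal: $300 · Redwood Bridge: $200 · Upper Overpass: $900 · Central Pavilion: $2,800 · Valley Annex: $700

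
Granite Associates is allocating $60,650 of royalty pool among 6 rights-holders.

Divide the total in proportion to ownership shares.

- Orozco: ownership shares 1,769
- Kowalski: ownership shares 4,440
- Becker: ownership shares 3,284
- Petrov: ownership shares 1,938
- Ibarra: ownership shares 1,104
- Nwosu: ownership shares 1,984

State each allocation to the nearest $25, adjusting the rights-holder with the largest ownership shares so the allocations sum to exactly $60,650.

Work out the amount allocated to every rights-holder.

Orozco: $7,400 | Kowalski: $18,525 | Becker: $13,725 | Petrov: $8,100 | Ibarra: $4,600 | Nwosu: $8,300

Sum of ownership shares: 1,769 + 4,440 + 3,284 + 1,938 + 1,104 + 1,984 = 14,519.
Raw shares: Orozco 7,389.62; Kowalski 18,547.15; Becker 13,718.20; Petrov 8,095.58; Ibarra 4,611.72; Nwosu 8,287.73.
After rounding ($25): Orozco $7,400; Kowalski $18,550; Becker $13,725; Petrov $8,100; Ibarra $4,600; Nwosu $8,300. Sum = $60,675.
Difference $60,650 − $60,675 = −$25 applied to largest ownership shares (Kowalski): Kowalski becomes $18,525.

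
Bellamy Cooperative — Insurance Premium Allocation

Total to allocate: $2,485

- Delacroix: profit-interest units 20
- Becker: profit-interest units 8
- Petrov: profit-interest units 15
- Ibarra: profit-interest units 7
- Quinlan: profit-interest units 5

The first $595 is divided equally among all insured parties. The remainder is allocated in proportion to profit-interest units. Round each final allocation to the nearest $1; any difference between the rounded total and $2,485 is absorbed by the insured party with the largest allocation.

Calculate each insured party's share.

$595 shared equally gives $119 per insured party.
Remainder $1,890 by profit-interest units (total 55): Delacroix 687.27 → $687; Becker 274.91 → $275; Petrov 515.45 → $515; Ibarra 240.55 → $241; Quinlan 171.82 → $172.
Totals: Delacroix $119 + $687 = $806; Becker $119 + $275 = $394; Petrov $119 + $515 = $634; Ibarra $119 + $241 = $360; Quinlan $119 + $172 = $291.

Delacroix: $806 | Becker: $394 | Petrov: $634 | Ibarra: $360 | Quinlan: $291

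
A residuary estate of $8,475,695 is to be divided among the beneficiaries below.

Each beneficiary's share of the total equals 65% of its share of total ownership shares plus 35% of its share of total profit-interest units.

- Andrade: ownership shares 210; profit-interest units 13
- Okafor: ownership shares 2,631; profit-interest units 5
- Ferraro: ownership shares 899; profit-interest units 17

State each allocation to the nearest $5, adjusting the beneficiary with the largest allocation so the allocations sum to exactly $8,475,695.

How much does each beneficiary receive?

Andrade: $1,411,180 · Okafor: $4,299,375 · Ferraro: $2,765,140

Totals — ownership shares 3,740, profit-interest units 35.
Combined weights (65% ownership shares + 35% profit-interest units): Andrade 0.1665; Okafor 0.5073; Ferraro 0.3262.
Unrounded shares: Andrade 1,411,180.56; Okafor 4,299,375.61; Ferraro 2,765,138.84.
At nearest $5: Andrade $1,411,180; Okafor $4,299,375; Ferraro $2,765,140. Sum = $8,475,695.
No rounding difference to absorb.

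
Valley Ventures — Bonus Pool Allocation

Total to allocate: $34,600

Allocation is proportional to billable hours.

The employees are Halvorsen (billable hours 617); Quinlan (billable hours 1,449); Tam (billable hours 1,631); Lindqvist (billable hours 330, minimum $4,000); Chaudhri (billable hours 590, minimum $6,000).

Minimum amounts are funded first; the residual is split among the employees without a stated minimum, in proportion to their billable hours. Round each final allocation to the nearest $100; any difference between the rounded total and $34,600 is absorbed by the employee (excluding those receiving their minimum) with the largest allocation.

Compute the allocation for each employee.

Minimums first: Lindqvist $4,000; Chaudhri $6,000. Remaining pool $24,600.
Remaining pool split over remaining billable hours 3,697: Halvorsen 4,105.55 → $4,100; Quinlan 9,641.71 → $9,600; Tam 10,852.75 → $10,900.

Halvorsen: $4,100; Quinlan: $9,600; Tam: $10,900; Lindqvist: $4,000; Chaudhri: $6,000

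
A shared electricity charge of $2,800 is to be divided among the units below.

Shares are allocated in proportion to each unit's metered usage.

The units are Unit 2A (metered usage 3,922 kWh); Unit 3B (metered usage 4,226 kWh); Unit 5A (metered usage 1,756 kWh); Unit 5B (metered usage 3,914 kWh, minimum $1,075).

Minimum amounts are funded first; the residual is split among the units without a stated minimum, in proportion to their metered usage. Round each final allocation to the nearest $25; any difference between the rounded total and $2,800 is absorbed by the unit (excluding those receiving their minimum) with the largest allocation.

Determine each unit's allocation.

Unit 2A: $675 · Unit 3B: $750 · Unit 5A: $300 · Unit 5B: $1,075

Guaranteed amounts: Unit 5B $1,075. Residual $1,725.
Residual split over remaining metered usage 9,904: Unit 2A 683.10 → $675; Unit 3B 736.05 → $725; Unit 5A 305.85 → $300.
Rounding difference +$25 applied to Unit 3B → $750.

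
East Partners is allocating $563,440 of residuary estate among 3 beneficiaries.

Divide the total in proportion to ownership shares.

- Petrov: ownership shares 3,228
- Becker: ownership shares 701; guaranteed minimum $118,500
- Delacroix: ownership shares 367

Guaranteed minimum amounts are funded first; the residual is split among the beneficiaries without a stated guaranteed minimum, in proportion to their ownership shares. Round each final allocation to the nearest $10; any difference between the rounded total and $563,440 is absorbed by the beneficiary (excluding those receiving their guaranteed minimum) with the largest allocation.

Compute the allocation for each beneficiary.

Minimums first: Becker $118,500. Balance $444,940.
Balance split over remaining ownership shares 3,595: Petrov 399,517.75 → $399,520; Delacroix 45,422.25 → $45,420.

Petrov: $399,520; Becker: $118,500; Delacroix: $45,420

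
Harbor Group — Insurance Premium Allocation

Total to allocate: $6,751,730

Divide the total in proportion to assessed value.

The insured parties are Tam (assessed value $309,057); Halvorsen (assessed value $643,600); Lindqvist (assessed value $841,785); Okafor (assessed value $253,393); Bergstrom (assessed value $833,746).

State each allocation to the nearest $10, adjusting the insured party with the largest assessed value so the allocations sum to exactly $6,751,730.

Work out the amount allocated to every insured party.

Tam: $724,140; Halvorsen: $1,508,000; Lindqvist: $1,972,350; Okafor: $593,720; Bergstrom: $1,953,520

Assessed value total: 309,057 + 643,600 + 841,785 + 253,393 + 833,746 = 2,881,581.
Proportional shares: Tam 724,140.47; Halvorsen 1,507,996.28; Lindqvist 1,972,356.51; Okafor 593,716.13; Bergstrom 1,953,520.61.
After rounding ($10): Tam $724,140; Halvorsen $1,508,000; Lindqvist $1,972,360; Okafor $593,720; Bergstrom $1,953,520. Sum = $6,751,740.
Difference $6,751,730 − $6,751,740 = −$10 applied to largest assessed value (Lindqvist): Lindqvist becomes $1,972,350.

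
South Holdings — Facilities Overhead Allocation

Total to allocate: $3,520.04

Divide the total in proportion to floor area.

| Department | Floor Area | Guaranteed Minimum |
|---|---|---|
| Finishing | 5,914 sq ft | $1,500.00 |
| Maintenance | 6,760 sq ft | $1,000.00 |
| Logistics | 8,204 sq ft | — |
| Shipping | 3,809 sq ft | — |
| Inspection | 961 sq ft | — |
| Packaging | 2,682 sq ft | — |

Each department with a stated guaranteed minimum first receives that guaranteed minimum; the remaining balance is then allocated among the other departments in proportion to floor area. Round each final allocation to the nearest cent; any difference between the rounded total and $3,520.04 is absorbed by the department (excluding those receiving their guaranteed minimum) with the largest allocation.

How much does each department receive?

Guaranteed amounts: Finishing $1,500.00; Maintenance $1,000.00. Residual $1,020.04.
Residual split over remaining floor area 15,656: Logistics 534.5176 → $534.52; Shipping 248.1689 → $248.17; Inspection 62.6123 → $62.61; Packaging 174.7411 → $174.74.

Finishing: $1,500.00 | Maintenance: $1,000.00 | Logistics: $534.52 | Shipping: $248.17 | Inspection: $62.61 | Packaging: $174.74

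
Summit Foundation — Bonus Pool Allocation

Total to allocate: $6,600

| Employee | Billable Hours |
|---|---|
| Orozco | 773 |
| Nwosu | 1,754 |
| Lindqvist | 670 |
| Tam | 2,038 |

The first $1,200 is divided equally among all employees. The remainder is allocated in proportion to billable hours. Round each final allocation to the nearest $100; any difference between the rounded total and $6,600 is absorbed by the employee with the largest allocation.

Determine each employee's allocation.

$1,200 shared equally gives $300 per employee.
Remainder $5,400 by billable hours (total 5,235): Orozco 797.36 → $800; Nwosu 1,809.28 → $1,800; Lindqvist 691.12 → $700; Tam 2,102.23 → $2,100.
Totals: Orozco $300 + $800 = $1,100; Nwosu $300 + $1,800 = $2,100; Lindqvist $300 + $700 = $1,000; Tam $300 + $2,100 = $2,400.

Orozco: $1,100 · Nwosu: $2,100 · Lindqvist: $1,000 · Tam: $2,400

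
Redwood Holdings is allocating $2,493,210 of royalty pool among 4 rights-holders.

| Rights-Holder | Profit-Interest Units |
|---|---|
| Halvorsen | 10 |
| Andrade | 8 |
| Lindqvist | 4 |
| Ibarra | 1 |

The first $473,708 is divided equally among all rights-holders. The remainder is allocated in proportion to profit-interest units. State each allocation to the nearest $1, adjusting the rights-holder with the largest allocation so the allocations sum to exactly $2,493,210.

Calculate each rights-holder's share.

$473,708 shared equally gives $118,427 per rights-holder.
Remainder $2,019,502 by profit-interest units (total 23): Halvorsen 878,044.35 → $878,044; Andrade 702,435.48 → $702,435; Lindqvist 351,217.74 → $351,218; Ibarra 87,804.43 → $87,804.
Rounding difference +$1 on remainder applied to Halvorsen.
Totals: Halvorsen $118,427 + $878,045 = $996,472; Andrade $118,427 + $702,435 = $820,862; Lindqvist $118,427 + $351,218 = $469,645; Ibarra $118,427 + $87,804 = $206,231.

Halvorsen: $996,472 · Andrade: $820,862 · Lindqvist: $469,645 · Ibarra: $206,231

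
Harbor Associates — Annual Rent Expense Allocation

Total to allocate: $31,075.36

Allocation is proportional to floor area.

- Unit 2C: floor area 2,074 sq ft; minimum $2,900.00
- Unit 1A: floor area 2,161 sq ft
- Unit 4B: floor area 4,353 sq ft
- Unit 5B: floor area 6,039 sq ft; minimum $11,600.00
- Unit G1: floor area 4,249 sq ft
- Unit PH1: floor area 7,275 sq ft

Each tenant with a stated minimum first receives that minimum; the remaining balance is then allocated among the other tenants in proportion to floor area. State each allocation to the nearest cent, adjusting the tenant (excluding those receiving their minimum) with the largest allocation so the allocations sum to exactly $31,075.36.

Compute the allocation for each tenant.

Guaranteed amounts: Unit 2C $2,900.00; Unit 5B $11,600.00. Residual $16,575.36.
Residual split over remaining floor area 18,038: Unit 1A 1,985.7719 → $1,985.77; Unit 4B 4,000.0301 → $4,000.03; Unit G1 3,904.4631 → $3,904.46; Unit PH1 6,685.09502 → $6,685.10.

Unit 2C: $2,900.00 · Unit 1A: $1,985.77 · Unit 4B: $4,000.03 · Unit 5B: $11,600.00 · Unit G1: $3,904.46 · Unit PH1: $6,685.10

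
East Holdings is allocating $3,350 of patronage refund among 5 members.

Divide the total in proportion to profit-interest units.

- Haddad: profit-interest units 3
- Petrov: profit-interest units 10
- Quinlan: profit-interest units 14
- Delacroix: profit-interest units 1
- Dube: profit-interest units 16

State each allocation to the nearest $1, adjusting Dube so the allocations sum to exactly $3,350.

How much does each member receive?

Total profit-interest units = 44.
Proportional shares: Haddad 3/44 × $3,350 = 228.41; Petrov 10/44 × $3,350 = 761.36; Quinlan 14/44 × $3,350 = 1,065.91; Delacroix 1/44 × $3,350 = 76.14; Dube 16/44 × $3,350 = 1,218.18.
At nearest $1: Haddad $228; Petrov $761; Quinlan $1,066; Delacroix $76; Dube $1,218. Sum = $3,349.
Difference $3,350 − $3,349 = +$1 applied to Dube: Dube becomes $1,219.

Haddad: $228 | Petrov: $761 | Quinlan: $1,066 | Delacroix: $76 | Dube: $1,219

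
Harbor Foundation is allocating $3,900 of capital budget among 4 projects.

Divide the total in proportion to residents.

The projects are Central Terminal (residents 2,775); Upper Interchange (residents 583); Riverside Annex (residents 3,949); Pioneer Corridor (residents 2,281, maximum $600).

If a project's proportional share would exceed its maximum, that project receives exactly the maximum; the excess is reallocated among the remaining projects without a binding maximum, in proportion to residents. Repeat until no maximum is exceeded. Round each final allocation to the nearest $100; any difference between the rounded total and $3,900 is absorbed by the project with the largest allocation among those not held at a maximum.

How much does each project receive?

Sum of residents: 9,588.
Unconstrained shares: Central Terminal 1,128.75; Upper Interchange 237.14; Riverside Annex 1,606.29; Pioneer Corridor 927.82.
Cap binds for Pioneer Corridor ($600); remaining pool $3,300 reallocated over remaining residents 7,307.
Redistributed shares: Central Terminal 1,253.25 → $1,300; Upper Interchange 263.30 → $300; Riverside Annex 1,783.45 → $1,800.
Rounding difference −$100 applied to Riverside Annex → $1,700.

Central Terminal: $1,300 · Upper Interchange: $300 · Riverside Annex: $1,700 · Pioneer Corridor: $600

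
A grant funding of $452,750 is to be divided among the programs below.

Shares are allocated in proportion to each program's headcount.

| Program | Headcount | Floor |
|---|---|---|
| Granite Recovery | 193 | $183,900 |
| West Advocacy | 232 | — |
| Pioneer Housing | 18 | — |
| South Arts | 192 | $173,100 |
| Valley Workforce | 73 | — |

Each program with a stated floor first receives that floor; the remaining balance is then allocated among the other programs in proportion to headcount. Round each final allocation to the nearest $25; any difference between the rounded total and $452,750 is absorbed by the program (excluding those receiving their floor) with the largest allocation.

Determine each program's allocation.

Granite Recovery: $183,900 | West Advocacy: $68,775 | Pioneer Housing: $5,325 | South Arts: $173,100 | Valley Workforce: $21,650

Guaranteed amounts: Granite Recovery $183,900; South Arts $173,100. Remaining pool $95,750.
Remaining pool split over remaining headcount 323: West Advocacy 68,773.99 → $68,775; Pioneer Housing 5,335.91 → $5,325; Valley Workforce 21,640.09 → $21,650.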